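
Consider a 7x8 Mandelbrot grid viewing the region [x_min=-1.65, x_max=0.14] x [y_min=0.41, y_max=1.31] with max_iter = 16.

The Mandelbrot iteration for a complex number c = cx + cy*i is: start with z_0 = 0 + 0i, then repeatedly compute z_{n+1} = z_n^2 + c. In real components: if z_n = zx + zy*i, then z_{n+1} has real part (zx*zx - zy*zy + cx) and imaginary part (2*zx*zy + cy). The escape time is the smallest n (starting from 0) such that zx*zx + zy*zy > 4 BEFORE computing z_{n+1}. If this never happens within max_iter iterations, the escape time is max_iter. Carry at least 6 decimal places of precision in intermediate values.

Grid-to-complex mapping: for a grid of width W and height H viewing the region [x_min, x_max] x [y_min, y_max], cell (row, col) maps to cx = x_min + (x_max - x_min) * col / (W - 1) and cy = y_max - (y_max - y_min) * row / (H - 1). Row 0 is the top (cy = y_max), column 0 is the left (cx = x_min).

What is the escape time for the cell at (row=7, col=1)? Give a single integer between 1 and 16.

z_0 = 0 + 0i, c = -1.3517 + 0.4100i
Iter 1: z = -1.3517 + 0.4100i, |z|^2 = 1.9951
Iter 2: z = 0.3072 + -0.6984i, |z|^2 = 0.5821
Iter 3: z = -1.7450 + -0.0191i, |z|^2 = 3.0454
Iter 4: z = 1.6930 + 0.4768i, |z|^2 = 3.0934
Iter 5: z = 1.2871 + 2.0242i, |z|^2 = 5.7542
Escaped at iteration 5

Answer: 5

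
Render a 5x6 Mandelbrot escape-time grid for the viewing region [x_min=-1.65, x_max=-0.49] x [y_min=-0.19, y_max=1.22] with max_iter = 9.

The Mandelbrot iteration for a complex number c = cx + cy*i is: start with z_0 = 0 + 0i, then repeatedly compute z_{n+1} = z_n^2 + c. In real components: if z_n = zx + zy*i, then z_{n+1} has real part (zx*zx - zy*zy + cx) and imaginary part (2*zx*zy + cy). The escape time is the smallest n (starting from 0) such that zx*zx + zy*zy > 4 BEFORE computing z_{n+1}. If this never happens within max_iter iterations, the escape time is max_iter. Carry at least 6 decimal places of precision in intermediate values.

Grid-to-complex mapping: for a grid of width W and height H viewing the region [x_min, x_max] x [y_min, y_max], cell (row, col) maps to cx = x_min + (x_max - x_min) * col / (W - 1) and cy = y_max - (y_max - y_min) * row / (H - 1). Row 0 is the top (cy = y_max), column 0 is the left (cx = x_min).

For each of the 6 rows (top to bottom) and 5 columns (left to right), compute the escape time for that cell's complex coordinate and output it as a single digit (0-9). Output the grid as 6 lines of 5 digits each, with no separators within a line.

Answer: 12333
23334
33459
45889
69999
47999

Derivation:
(row=0, col=0): c = -1.6500 + 1.2200i → escape time 1
(row=0, col=1): c = -1.3600 + 1.2200i → escape time 2
(row=0, col=2): c = -1.0700 + 1.2200i → escape time 3
(row=0, col=3): c = -0.7800 + 1.2200i → escape time 3
(row=0, col=4): c = -0.4900 + 1.2200i → escape time 3
(row=1, col=0): c = -1.6500 + 0.9380i → escape time 2
(row=1, col=1): c = -1.3600 + 0.9380i → escape time 3
(row=1, col=2): c = -1.0700 + 0.9380i → escape time 3
(row=1, col=3): c = -0.7800 + 0.9380i → escape time 3
(row=1, col=4): c = -0.4900 + 0.9380i → escape time 4
(row=2, col=0): c = -1.6500 + 0.6560i → escape time 3
(row=2, col=1): c = -1.3600 + 0.6560i → escape time 3
(row=2, col=2): c = -1.0700 + 0.6560i → escape time 4
(row=2, col=3): c = -0.7800 + 0.6560i → escape time 5
(row=2, col=4): c = -0.4900 + 0.6560i → escape time 9
(row=3, col=0): c = -1.6500 + 0.3740i → escape time 4
(row=3, col=1): c = -1.3600 + 0.3740i → escape time 5
(row=3, col=2): c = -1.0700 + 0.3740i → escape time 8
(row=3, col=3): c = -0.7800 + 0.3740i → escape time 8
(row=3, col=4): c = -0.4900 + 0.3740i → escape time 9
(row=4, col=0): c = -1.6500 + 0.0920i → escape time 6
(row=4, col=1): c = -1.3600 + 0.0920i → escape time 9
(row=4, col=2): c = -1.0700 + 0.0920i → escape time 9
(row=4, col=3): c = -0.7800 + 0.0920i → escape time 9
(row=4, col=4): c = -0.4900 + 0.0920i → escape time 9
(row=5, col=0): c = -1.6500 + -0.1900i → escape time 4
(row=5, col=1): c = -1.3600 + -0.1900i → escape time 7
(row=5, col=2): c = -1.0700 + -0.1900i → escape time 9
(row=5, col=3): c = -0.7800 + -0.1900i → escape time 9
(row=5, col=4): c = -0.4900 + -0.1900i → escape time 9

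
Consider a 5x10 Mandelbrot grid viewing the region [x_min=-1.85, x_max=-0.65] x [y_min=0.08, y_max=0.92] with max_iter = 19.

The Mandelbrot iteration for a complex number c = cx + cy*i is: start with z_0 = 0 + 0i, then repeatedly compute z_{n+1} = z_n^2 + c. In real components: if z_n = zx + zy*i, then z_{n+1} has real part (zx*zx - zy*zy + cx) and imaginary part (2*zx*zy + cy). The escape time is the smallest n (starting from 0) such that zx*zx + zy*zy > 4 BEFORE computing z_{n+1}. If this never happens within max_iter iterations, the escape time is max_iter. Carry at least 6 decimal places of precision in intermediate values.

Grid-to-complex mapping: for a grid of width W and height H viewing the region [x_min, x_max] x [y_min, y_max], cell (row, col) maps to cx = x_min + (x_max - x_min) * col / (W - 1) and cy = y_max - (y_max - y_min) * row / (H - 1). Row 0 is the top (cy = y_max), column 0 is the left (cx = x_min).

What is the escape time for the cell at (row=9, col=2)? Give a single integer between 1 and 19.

Answer: 19

Derivation:
z_0 = 0 + 0i, c = -1.2500 + 0.0800i
Iter 1: z = -1.2500 + 0.0800i, |z|^2 = 1.5689
Iter 2: z = 0.3061 + -0.1200i, |z|^2 = 0.1081
Iter 3: z = -1.1707 + 0.0065i, |z|^2 = 1.3706
Iter 4: z = 0.1205 + 0.0647i, |z|^2 = 0.0187
Iter 5: z = -1.2397 + 0.0956i, |z|^2 = 1.5459
Iter 6: z = 0.2776 + -0.1570i, |z|^2 = 0.1017
Iter 7: z = -1.1976 + -0.0072i, |z|^2 = 1.4342
Iter 8: z = 0.1841 + 0.0972i, |z|^2 = 0.0433
Iter 9: z = -1.2255 + 0.1158i, |z|^2 = 1.5154
Iter 10: z = 0.2386 + -0.2038i, |z|^2 = 0.0984
Iter 11: z = -1.2346 + -0.0172i, |z|^2 = 1.5246
Iter 12: z = 0.2740 + 0.1226i, |z|^2 = 0.0901
Iter 13: z = -1.1899 + 0.1472i, |z|^2 = 1.4376
Iter 14: z = 0.1443 + -0.2703i, |z|^2 = 0.0939
Iter 15: z = -1.3022 + 0.0020i, |z|^2 = 1.6958
Iter 16: z = 0.4458 + 0.0748i, |z|^2 = 0.2043
Iter 17: z = -1.0569 + 0.1467i, |z|^2 = 1.1385
Iter 18: z = -0.1545 + -0.2300i, |z|^2 = 0.0768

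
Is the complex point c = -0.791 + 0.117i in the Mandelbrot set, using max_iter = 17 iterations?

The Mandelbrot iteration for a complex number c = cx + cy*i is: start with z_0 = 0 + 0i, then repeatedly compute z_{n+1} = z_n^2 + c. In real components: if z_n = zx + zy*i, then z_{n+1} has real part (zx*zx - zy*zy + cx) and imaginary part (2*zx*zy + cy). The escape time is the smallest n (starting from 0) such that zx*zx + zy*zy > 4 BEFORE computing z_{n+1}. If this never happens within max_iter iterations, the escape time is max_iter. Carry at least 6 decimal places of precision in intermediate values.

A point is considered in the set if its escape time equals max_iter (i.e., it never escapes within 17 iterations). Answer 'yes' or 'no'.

Answer: yes

Derivation:
z_0 = 0 + 0i, c = -0.7910 + 0.1170i
Iter 1: z = -0.7910 + 0.1170i, |z|^2 = 0.6394
Iter 2: z = -0.1790 + -0.0681i, |z|^2 = 0.0367
Iter 3: z = -0.7636 + 0.1414i, |z|^2 = 0.6031
Iter 4: z = -0.2279 + -0.0989i, |z|^2 = 0.0617
Iter 5: z = -0.7488 + 0.1621i, |z|^2 = 0.5870
Iter 6: z = -0.2565 + -0.1258i, |z|^2 = 0.0816
Iter 7: z = -0.7410 + 0.1815i, |z|^2 = 0.5821
Iter 8: z = -0.2748 + -0.1520i, |z|^2 = 0.0986
Iter 9: z = -0.7386 + 0.2006i, |z|^2 = 0.5857
Iter 10: z = -0.2857 + -0.1793i, |z|^2 = 0.1138
Iter 11: z = -0.7415 + 0.2194i, |z|^2 = 0.5980
Iter 12: z = -0.2894 + -0.2084i, |z|^2 = 0.1272
Iter 13: z = -0.7507 + 0.2376i, |z|^2 = 0.6200
Iter 14: z = -0.2839 + -0.2398i, |z|^2 = 0.1381
Iter 15: z = -0.7679 + 0.2531i, |z|^2 = 0.6537
Iter 16: z = -0.2654 + -0.2718i, |z|^2 = 0.1443
Did not escape in 17 iterations → in set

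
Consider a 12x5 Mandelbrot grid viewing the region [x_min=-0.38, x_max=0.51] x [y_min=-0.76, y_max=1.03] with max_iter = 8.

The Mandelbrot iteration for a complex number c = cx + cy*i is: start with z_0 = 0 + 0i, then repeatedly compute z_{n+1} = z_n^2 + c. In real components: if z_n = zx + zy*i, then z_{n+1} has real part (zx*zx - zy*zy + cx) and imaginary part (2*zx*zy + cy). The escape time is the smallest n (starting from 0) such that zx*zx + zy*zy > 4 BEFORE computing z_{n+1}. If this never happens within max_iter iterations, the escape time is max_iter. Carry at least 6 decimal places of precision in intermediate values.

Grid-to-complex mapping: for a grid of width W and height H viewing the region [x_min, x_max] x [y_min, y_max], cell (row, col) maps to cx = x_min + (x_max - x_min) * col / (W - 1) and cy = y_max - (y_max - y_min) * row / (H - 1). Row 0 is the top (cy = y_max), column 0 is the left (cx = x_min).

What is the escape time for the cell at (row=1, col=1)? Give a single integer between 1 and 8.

Answer: 8

Derivation:
z_0 = 0 + 0i, c = -0.2991 + 0.5825i
Iter 1: z = -0.2991 + 0.5825i, |z|^2 = 0.4288
Iter 2: z = -0.5489 + 0.2341i, |z|^2 = 0.3561
Iter 3: z = -0.0525 + 0.3255i, |z|^2 = 0.1087
Iter 4: z = -0.4023 + 0.5483i, |z|^2 = 0.4625
Iter 5: z = -0.4379 + 0.1413i, |z|^2 = 0.2117
Iter 6: z = -0.1273 + 0.4587i, |z|^2 = 0.2266
Iter 7: z = -0.4933 + 0.4657i, |z|^2 = 0.4602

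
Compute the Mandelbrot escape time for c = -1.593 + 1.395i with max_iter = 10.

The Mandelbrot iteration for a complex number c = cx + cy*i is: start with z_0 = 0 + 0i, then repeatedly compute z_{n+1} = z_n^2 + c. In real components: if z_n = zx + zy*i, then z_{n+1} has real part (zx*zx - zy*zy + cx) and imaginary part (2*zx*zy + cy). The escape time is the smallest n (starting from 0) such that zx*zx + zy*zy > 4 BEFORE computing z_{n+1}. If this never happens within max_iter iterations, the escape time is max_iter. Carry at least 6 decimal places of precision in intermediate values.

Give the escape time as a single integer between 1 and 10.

z_0 = 0 + 0i, c = -1.5930 + 1.3950i
Iter 1: z = -1.5930 + 1.3950i, |z|^2 = 4.4837
Escaped at iteration 1

Answer: 1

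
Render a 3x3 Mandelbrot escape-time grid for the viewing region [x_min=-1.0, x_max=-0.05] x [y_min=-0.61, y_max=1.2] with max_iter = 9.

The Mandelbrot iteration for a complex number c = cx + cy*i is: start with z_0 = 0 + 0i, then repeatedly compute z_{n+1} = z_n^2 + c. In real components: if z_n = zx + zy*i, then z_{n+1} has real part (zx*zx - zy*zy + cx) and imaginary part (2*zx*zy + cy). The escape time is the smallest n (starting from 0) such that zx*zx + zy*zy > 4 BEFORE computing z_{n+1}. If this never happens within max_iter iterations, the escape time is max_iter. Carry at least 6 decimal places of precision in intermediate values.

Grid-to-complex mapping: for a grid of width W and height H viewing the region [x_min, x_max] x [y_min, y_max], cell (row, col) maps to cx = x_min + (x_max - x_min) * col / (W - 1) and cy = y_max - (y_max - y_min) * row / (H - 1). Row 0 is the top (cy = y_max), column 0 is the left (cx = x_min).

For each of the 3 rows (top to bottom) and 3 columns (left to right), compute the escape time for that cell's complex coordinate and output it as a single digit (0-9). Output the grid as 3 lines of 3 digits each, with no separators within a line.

(row=0, col=0): c = -1.0000 + 1.2000i → escape time 3
(row=0, col=1): c = -0.5250 + 1.2000i → escape time 3
(row=0, col=2): c = -0.0500 + 1.2000i → escape time 3
(row=1, col=0): c = -1.0000 + 0.2950i → escape time 9
(row=1, col=1): c = -0.5250 + 0.2950i → escape time 9
(row=1, col=2): c = -0.0500 + 0.2950i → escape time 9
(row=2, col=0): c = -1.0000 + -0.6100i → escape time 4
(row=2, col=1): c = -0.5250 + -0.6100i → escape time 9
(row=2, col=2): c = -0.0500 + -0.6100i → escape time 9

Answer: 333
999
499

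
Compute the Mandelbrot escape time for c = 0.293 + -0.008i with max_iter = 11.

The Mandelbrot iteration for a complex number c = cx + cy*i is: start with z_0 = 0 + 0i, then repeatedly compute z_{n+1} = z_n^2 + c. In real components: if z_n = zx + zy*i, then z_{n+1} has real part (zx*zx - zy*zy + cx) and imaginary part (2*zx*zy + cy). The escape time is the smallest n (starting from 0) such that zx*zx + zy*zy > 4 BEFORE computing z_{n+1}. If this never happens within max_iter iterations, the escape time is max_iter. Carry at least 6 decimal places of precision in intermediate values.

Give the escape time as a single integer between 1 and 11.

z_0 = 0 + 0i, c = 0.2930 + -0.0080i
Iter 1: z = 0.2930 + -0.0080i, |z|^2 = 0.0859
Iter 2: z = 0.3788 + -0.0127i, |z|^2 = 0.1436
Iter 3: z = 0.4363 + -0.0176i, |z|^2 = 0.1907
Iter 4: z = 0.4831 + -0.0234i, |z|^2 = 0.2339
Iter 5: z = 0.5258 + -0.0306i, |z|^2 = 0.2774
Iter 6: z = 0.5685 + -0.0402i, |z|^2 = 0.3248
Iter 7: z = 0.6146 + -0.0537i, |z|^2 = 0.3806
Iter 8: z = 0.6679 + -0.0740i, |z|^2 = 0.4515
Iter 9: z = 0.7336 + -0.1068i, |z|^2 = 0.5496
Iter 10: z = 0.8197 + -0.1647i, |z|^2 = 0.6991

Answer: 11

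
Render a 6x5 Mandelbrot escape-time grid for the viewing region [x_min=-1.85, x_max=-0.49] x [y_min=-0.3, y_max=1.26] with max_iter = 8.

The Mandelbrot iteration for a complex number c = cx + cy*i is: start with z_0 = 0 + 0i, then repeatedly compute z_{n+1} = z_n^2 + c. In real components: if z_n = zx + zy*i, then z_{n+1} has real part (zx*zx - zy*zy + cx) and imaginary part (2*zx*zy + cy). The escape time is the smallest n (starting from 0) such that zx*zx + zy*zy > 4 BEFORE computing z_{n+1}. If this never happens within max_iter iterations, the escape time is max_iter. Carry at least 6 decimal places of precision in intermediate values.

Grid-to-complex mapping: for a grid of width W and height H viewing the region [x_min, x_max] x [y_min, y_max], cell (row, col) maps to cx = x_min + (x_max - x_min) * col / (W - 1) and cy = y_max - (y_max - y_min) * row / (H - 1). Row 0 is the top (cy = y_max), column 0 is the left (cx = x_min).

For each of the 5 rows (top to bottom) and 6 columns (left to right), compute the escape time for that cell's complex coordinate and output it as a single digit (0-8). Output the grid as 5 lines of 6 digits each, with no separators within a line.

(row=0, col=0): c = -1.8500 + 1.2600i → escape time 1
(row=0, col=1): c = -1.5780 + 1.2600i → escape time 1
(row=0, col=2): c = -1.3060 + 1.2600i → escape time 2
(row=0, col=3): c = -1.0340 + 1.2600i → escape time 2
(row=0, col=4): c = -0.7620 + 1.2600i → escape time 3
(row=0, col=5): c = -0.4900 + 1.2600i → escape time 3
(row=1, col=0): c = -1.8500 + 0.8700i → escape time 1
(row=1, col=1): c = -1.5780 + 0.8700i → escape time 3
(row=1, col=2): c = -1.3060 + 0.8700i → escape time 3
(row=1, col=3): c = -1.0340 + 0.8700i → escape time 3
(row=1, col=4): c = -0.7620 + 0.8700i → escape time 4
(row=1, col=5): c = -0.4900 + 0.8700i → escape time 5
(row=2, col=0): c = -1.8500 + 0.4800i → escape time 3
(row=2, col=1): c = -1.5780 + 0.4800i → escape time 3
(row=2, col=2): c = -1.3060 + 0.4800i → escape time 4
(row=2, col=3): c = -1.0340 + 0.4800i → escape time 5
(row=2, col=4): c = -0.7620 + 0.4800i → escape time 6
(row=2, col=5): c = -0.4900 + 0.4800i → escape time 8
(row=3, col=0): c = -1.8500 + 0.0900i → escape time 4
(row=3, col=1): c = -1.5780 + 0.0900i → escape time 6
(row=3, col=2): c = -1.3060 + 0.0900i → escape time 8
(row=3, col=3): c = -1.0340 + 0.0900i → escape time 8
(row=3, col=4): c = -0.7620 + 0.0900i → escape time 8
(row=3, col=5): c = -0.4900 + 0.0900i → escape time 8
(row=4, col=0): c = -1.8500 + -0.3000i → escape time 3
(row=4, col=1): c = -1.5780 + -0.3000i → escape time 4
(row=4, col=2): c = -1.3060 + -0.3000i → escape time 7
(row=4, col=3): c = -1.0340 + -0.3000i → escape time 8
(row=4, col=4): c = -0.7620 + -0.3000i → escape time 8
(row=4, col=5): c = -0.4900 + -0.3000i → escape time 8

Answer: 112233
133345
334568
468888
347888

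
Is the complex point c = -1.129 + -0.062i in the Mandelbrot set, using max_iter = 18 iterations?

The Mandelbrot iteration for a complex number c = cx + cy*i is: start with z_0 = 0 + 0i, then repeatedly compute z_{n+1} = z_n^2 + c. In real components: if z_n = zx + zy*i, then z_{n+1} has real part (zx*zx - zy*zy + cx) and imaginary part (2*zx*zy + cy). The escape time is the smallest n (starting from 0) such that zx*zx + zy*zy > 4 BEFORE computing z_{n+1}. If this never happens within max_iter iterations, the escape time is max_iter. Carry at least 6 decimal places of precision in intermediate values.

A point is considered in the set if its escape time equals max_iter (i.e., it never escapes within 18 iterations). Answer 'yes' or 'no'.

Answer: yes

Derivation:
z_0 = 0 + 0i, c = -1.1290 + -0.0620i
Iter 1: z = -1.1290 + -0.0620i, |z|^2 = 1.2785
Iter 2: z = 0.1418 + 0.0780i, |z|^2 = 0.0262
Iter 3: z = -1.1150 + -0.0399i, |z|^2 = 1.2448
Iter 4: z = 0.1126 + 0.0269i, |z|^2 = 0.0134
Iter 5: z = -1.1171 + -0.0559i, |z|^2 = 1.2509
Iter 6: z = 0.1157 + 0.0630i, |z|^2 = 0.0173
Iter 7: z = -1.1196 + -0.0474i, |z|^2 = 1.2557
Iter 8: z = 0.1222 + 0.0442i, |z|^2 = 0.0169
Iter 9: z = -1.1160 + -0.0512i, |z|^2 = 1.2481
Iter 10: z = 0.1139 + 0.0523i, |z|^2 = 0.0157
Iter 11: z = -1.1188 + -0.0501i, |z|^2 = 1.2541
Iter 12: z = 0.1201 + 0.0501i, |z|^2 = 0.0169
Iter 13: z = -1.1171 + -0.0500i, |z|^2 = 1.2504
Iter 14: z = 0.1164 + 0.0496i, |z|^2 = 0.0160
Iter 15: z = -1.1179 + -0.0504i, |z|^2 = 1.2523
Iter 16: z = 0.1182 + 0.0508i, |z|^2 = 0.0166
Iter 17: z = -1.1176 + -0.0500i, |z|^2 = 1.2515
Did not escape in 18 iterations → in set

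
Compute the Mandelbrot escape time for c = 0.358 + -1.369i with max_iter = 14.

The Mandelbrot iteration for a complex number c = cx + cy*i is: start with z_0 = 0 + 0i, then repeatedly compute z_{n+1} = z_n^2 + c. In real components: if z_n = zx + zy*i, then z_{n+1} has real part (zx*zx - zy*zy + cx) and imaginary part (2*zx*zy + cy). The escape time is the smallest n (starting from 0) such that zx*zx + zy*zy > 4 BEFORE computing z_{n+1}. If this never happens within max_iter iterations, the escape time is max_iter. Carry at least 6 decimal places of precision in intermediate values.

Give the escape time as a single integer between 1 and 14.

Answer: 2

Derivation:
z_0 = 0 + 0i, c = 0.3580 + -1.3690i
Iter 1: z = 0.3580 + -1.3690i, |z|^2 = 2.0023
Iter 2: z = -1.3880 + -2.3492i, |z|^2 = 7.4453
Escaped at iteration 2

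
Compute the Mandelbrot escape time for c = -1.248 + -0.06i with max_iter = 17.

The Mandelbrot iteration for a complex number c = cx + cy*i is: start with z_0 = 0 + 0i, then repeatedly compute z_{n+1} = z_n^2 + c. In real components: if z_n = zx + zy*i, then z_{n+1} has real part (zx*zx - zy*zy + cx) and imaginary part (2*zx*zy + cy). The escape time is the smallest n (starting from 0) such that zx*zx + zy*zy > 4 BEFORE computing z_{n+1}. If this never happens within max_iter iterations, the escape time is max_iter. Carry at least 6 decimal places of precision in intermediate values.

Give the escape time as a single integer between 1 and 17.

Answer: 17

Derivation:
z_0 = 0 + 0i, c = -1.2480 + -0.0600i
Iter 1: z = -1.2480 + -0.0600i, |z|^2 = 1.5611
Iter 2: z = 0.3059 + 0.0898i, |z|^2 = 0.1016
Iter 3: z = -1.1625 + -0.0051i, |z|^2 = 1.3514
Iter 4: z = 0.1033 + -0.0482i, |z|^2 = 0.0130
Iter 5: z = -1.2396 + -0.0700i, |z|^2 = 1.5416
Iter 6: z = 0.2838 + 0.1134i, |z|^2 = 0.0934
Iter 7: z = -1.1803 + 0.0044i, |z|^2 = 1.3932
Iter 8: z = 0.1451 + -0.0704i, |z|^2 = 0.0260
Iter 9: z = -1.2319 + -0.0804i, |z|^2 = 1.5240
Iter 10: z = 0.2631 + 0.1382i, |z|^2 = 0.0883
Iter 11: z = -1.1979 + 0.0127i, |z|^2 = 1.4351
Iter 12: z = 0.1867 + -0.0904i, |z|^2 = 0.0430
Iter 13: z = -1.2213 + -0.0938i, |z|^2 = 1.5004
Iter 14: z = 0.2348 + 0.1690i, |z|^2 = 0.0837
Iter 15: z = -1.2214 + 0.0194i, |z|^2 = 1.4923
Iter 16: z = 0.2435 + -0.1073i, |z|^2 = 0.0708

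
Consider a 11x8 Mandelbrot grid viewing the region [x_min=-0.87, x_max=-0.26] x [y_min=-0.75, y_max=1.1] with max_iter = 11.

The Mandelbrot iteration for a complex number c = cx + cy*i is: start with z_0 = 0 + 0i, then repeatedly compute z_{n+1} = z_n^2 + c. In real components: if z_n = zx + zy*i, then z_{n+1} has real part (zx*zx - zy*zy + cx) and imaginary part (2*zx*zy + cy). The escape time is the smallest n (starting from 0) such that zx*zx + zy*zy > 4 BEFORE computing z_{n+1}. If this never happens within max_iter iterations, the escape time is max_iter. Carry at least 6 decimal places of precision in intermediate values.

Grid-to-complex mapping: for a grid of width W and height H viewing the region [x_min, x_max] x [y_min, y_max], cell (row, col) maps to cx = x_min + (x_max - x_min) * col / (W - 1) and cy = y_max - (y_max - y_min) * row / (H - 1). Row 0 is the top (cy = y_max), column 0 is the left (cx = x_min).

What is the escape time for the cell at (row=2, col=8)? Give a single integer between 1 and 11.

Answer: 11

Derivation:
z_0 = 0 + 0i, c = -0.3820 + 0.5714i
Iter 1: z = -0.3820 + 0.5714i, |z|^2 = 0.4725
Iter 2: z = -0.5626 + 0.1349i, |z|^2 = 0.3347
Iter 3: z = -0.0837 + 0.4197i, |z|^2 = 0.1831
Iter 4: z = -0.5511 + 0.5012i, |z|^2 = 0.5550
Iter 5: z = -0.3295 + 0.0190i, |z|^2 = 0.1089
Iter 6: z = -0.2738 + 0.5589i, |z|^2 = 0.3874
Iter 7: z = -0.6194 + 0.2653i, |z|^2 = 0.4541
Iter 8: z = -0.0687 + 0.2427i, |z|^2 = 0.0636
Iter 9: z = -0.4362 + 0.5381i, |z|^2 = 0.4798
Iter 10: z = -0.4813 + 0.1020i, |z|^2 = 0.2420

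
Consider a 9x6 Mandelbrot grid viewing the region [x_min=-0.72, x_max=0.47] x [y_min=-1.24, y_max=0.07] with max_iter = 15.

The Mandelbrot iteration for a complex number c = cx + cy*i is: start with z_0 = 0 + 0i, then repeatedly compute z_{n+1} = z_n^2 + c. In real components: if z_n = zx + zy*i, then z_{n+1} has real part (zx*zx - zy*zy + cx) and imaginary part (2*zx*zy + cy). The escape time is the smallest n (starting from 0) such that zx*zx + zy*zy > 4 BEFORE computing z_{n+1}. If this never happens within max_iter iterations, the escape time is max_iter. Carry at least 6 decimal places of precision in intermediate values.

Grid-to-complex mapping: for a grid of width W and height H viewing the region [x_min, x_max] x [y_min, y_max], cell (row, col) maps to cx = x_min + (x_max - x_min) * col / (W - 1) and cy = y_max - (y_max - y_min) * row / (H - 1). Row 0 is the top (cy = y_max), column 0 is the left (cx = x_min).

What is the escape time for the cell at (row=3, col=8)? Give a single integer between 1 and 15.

Answer: 4

Derivation:
z_0 = 0 + 0i, c = 0.4700 + -0.7160i
Iter 1: z = 0.4700 + -0.7160i, |z|^2 = 0.7336
Iter 2: z = 0.1782 + -1.3890i, |z|^2 = 1.9612
Iter 3: z = -1.4277 + -1.2112i, |z|^2 = 3.5052
Iter 4: z = 1.0413 + 2.7423i, |z|^2 = 8.6044
Escaped at iteration 4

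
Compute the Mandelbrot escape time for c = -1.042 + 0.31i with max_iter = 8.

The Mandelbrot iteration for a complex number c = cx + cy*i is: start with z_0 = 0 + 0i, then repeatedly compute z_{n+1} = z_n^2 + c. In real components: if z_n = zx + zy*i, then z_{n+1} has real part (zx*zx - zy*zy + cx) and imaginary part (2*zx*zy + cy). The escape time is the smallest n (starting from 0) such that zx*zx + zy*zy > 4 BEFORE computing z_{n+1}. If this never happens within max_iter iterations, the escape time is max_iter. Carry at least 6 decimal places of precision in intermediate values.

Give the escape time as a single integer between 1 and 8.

Answer: 8

Derivation:
z_0 = 0 + 0i, c = -1.0420 + 0.3100i
Iter 1: z = -1.0420 + 0.3100i, |z|^2 = 1.1819
Iter 2: z = -0.0523 + -0.3360i, |z|^2 = 0.1157
Iter 3: z = -1.1522 + 0.3452i, |z|^2 = 1.4467
Iter 4: z = 0.1664 + -0.4854i, |z|^2 = 0.2633
Iter 5: z = -1.2499 + 0.1485i, |z|^2 = 1.5844
Iter 6: z = 0.4983 + -0.0612i, |z|^2 = 0.2520
Iter 7: z = -0.7974 + 0.2490i, |z|^2 = 0.6979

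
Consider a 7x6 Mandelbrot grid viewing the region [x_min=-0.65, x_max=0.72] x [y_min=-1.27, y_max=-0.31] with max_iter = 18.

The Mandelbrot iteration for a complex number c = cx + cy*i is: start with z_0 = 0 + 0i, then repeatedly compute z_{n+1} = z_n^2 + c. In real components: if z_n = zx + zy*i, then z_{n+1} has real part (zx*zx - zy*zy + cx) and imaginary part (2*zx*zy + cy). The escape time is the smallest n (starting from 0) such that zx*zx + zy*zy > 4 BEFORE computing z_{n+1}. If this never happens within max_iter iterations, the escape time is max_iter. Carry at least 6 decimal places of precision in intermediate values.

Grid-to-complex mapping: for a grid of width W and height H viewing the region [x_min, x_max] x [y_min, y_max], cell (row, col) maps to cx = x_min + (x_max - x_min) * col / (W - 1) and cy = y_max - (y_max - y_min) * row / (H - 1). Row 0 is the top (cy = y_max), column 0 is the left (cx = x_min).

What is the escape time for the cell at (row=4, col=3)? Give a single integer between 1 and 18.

z_0 = 0 + 0i, c = 0.0350 + -1.0780i
Iter 1: z = 0.0350 + -1.0780i, |z|^2 = 1.1633
Iter 2: z = -1.1259 + -1.1535i, |z|^2 = 2.5980
Iter 3: z = -0.0279 + 1.5193i, |z|^2 = 2.3090
Iter 4: z = -2.2724 + -1.1628i, |z|^2 = 6.5159
Escaped at iteration 4

Answer: 4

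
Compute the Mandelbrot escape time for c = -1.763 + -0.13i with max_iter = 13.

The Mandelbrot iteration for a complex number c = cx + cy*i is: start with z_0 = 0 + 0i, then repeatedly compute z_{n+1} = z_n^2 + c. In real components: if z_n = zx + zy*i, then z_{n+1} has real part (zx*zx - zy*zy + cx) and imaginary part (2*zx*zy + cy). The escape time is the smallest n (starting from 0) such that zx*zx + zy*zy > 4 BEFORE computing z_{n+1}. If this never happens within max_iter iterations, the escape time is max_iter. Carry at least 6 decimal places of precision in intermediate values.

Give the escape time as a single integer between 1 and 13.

z_0 = 0 + 0i, c = -1.7630 + -0.1300i
Iter 1: z = -1.7630 + -0.1300i, |z|^2 = 3.1251
Iter 2: z = 1.3283 + 0.3284i, |z|^2 = 1.8721
Iter 3: z = -0.1065 + 0.7424i, |z|^2 = 0.5624
Iter 4: z = -2.3027 + -0.2882i, |z|^2 = 5.3857
Escaped at iteration 4

Answer: 4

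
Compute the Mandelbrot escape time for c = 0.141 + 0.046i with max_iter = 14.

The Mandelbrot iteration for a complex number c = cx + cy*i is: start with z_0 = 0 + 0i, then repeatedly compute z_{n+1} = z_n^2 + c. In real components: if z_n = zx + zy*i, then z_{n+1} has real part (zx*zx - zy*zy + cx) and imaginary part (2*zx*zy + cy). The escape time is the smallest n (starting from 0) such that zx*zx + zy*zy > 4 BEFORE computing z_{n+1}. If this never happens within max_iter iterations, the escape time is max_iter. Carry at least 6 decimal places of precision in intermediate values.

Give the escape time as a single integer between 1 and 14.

z_0 = 0 + 0i, c = 0.1410 + 0.0460i
Iter 1: z = 0.1410 + 0.0460i, |z|^2 = 0.0220
Iter 2: z = 0.1588 + 0.0590i, |z|^2 = 0.0287
Iter 3: z = 0.1627 + 0.0647i, |z|^2 = 0.0307
Iter 4: z = 0.1633 + 0.0671i, |z|^2 = 0.0312
Iter 5: z = 0.1632 + 0.0679i, |z|^2 = 0.0312
Iter 6: z = 0.1630 + 0.0682i, |z|^2 = 0.0312
Iter 7: z = 0.1629 + 0.0682i, |z|^2 = 0.0312
Iter 8: z = 0.1629 + 0.0682i, |z|^2 = 0.0312
Iter 9: z = 0.1629 + 0.0682i, |z|^2 = 0.0312
Iter 10: z = 0.1629 + 0.0682i, |z|^2 = 0.0312
Iter 11: z = 0.1629 + 0.0682i, |z|^2 = 0.0312
Iter 12: z = 0.1629 + 0.0682i, |z|^2 = 0.0312
Iter 13: z = 0.1629 + 0.0682i, |z|^2 = 0.0312

Answer: 14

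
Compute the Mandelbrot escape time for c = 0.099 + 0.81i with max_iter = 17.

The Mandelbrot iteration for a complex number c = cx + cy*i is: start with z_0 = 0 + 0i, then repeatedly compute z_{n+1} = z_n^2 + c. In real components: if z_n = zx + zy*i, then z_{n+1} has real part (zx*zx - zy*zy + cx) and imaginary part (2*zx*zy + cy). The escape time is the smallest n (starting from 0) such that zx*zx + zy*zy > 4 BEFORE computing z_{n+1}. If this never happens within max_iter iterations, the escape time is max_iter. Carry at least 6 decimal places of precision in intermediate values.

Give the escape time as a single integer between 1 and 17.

z_0 = 0 + 0i, c = 0.0990 + 0.8100i
Iter 1: z = 0.0990 + 0.8100i, |z|^2 = 0.6659
Iter 2: z = -0.5473 + 0.9704i, |z|^2 = 1.2412
Iter 3: z = -0.5431 + -0.2522i, |z|^2 = 0.3586
Iter 4: z = 0.3304 + 1.0839i, |z|^2 = 1.2840
Iter 5: z = -0.9667 + 1.5262i, |z|^2 = 3.2638
Iter 6: z = -1.2957 + -2.1408i, |z|^2 = 6.2617
Escaped at iteration 6

Answer: 6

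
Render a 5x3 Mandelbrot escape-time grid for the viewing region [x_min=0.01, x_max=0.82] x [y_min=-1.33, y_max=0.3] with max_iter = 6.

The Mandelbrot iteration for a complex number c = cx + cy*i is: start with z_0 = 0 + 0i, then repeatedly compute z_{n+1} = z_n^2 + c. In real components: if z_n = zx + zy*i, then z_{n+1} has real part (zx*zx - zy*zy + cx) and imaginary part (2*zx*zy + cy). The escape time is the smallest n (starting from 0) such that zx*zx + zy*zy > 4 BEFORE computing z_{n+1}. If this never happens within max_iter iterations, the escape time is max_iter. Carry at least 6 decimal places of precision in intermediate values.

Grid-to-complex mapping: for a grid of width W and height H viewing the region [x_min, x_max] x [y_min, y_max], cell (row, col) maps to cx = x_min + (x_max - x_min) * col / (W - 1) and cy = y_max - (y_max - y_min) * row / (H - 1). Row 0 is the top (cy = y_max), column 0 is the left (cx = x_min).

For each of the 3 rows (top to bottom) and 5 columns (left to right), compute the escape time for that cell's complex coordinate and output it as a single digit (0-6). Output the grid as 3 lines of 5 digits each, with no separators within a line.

(row=0, col=0): c = 0.0100 + 0.3000i → escape time 6
(row=0, col=1): c = 0.2125 + 0.3000i → escape time 6
(row=0, col=2): c = 0.4150 + 0.3000i → escape time 6
(row=0, col=3): c = 0.6175 + 0.3000i → escape time 4
(row=0, col=4): c = 0.8200 + 0.3000i → escape time 3
(row=1, col=0): c = 0.0100 + -0.5150i → escape time 6
(row=1, col=1): c = 0.2125 + -0.5150i → escape time 6
(row=1, col=2): c = 0.4150 + -0.5150i → escape time 6
(row=1, col=3): c = 0.6175 + -0.5150i → escape time 3
(row=1, col=4): c = 0.8200 + -0.5150i → escape time 3
(row=2, col=0): c = 0.0100 + -1.3300i → escape time 2
(row=2, col=1): c = 0.2125 + -1.3300i → escape time 2
(row=2, col=2): c = 0.4150 + -1.3300i → escape time 2
(row=2, col=3): c = 0.6175 + -1.3300i → escape time 2
(row=2, col=4): c = 0.8200 + -1.3300i → escape time 2

Answer: 66643
66633
22222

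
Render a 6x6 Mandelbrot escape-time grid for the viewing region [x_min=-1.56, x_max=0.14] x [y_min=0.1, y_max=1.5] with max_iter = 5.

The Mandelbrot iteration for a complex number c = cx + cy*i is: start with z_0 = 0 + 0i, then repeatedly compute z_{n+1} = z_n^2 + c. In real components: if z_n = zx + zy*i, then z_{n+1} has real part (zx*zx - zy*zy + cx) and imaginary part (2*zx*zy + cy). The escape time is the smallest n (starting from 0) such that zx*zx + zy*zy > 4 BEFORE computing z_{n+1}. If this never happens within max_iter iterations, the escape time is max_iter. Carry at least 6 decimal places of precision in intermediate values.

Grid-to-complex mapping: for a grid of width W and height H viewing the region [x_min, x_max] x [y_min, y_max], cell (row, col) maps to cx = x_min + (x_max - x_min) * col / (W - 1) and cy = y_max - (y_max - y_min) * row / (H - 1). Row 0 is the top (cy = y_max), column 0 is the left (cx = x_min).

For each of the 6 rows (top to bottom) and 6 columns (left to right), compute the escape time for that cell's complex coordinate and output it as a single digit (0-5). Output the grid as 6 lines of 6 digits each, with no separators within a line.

(row=0, col=0): c = -1.5600 + 1.5000i → escape time 1
(row=0, col=1): c = -1.2200 + 1.5000i → escape time 2
(row=0, col=2): c = -0.8800 + 1.5000i → escape time 2
(row=0, col=3): c = -0.5400 + 1.5000i → escape time 2
(row=0, col=4): c = -0.2000 + 1.5000i → escape time 2
(row=0, col=5): c = 0.1400 + 1.5000i → escape time 2
(row=1, col=0): c = -1.5600 + 1.2200i → escape time 2
(row=1, col=1): c = -1.2200 + 1.2200i → escape time 2
(row=1, col=2): c = -0.8800 + 1.2200i → escape time 3
(row=1, col=3): c = -0.5400 + 1.2200i → escape time 3
(row=1, col=4): c = -0.2000 + 1.2200i → escape time 3
(row=1, col=5): c = 0.1400 + 1.2200i → escape time 2
(row=2, col=0): c = -1.5600 + 0.9400i → escape time 3
(row=2, col=1): c = -1.2200 + 0.9400i → escape time 3
(row=2, col=2): c = -0.8800 + 0.9400i → escape time 3
(row=2, col=3): c = -0.5400 + 0.9400i → escape time 4
(row=2, col=4): c = -0.2000 + 0.9400i → escape time 5
(row=2, col=5): c = 0.1400 + 0.9400i → escape time 4
(row=3, col=0): c = -1.5600 + 0.6600i → escape time 3
(row=3, col=1): c = -1.2200 + 0.6600i → escape time 3
(row=3, col=2): c = -0.8800 + 0.6600i → escape time 4
(row=3, col=3): c = -0.5400 + 0.6600i → escape time 5
(row=3, col=4): c = -0.2000 + 0.6600i → escape time 5
(row=3, col=5): c = 0.1400 + 0.6600i → escape time 5
(row=4, col=0): c = -1.5600 + 0.3800i → escape time 4
(row=4, col=1): c = -1.2200 + 0.3800i → escape time 5
(row=4, col=2): c = -0.8800 + 0.3800i → escape time 5
(row=4, col=3): c = -0.5400 + 0.3800i → escape time 5
(row=4, col=4): c = -0.2000 + 0.3800i → escape time 5
(row=4, col=5): c = 0.1400 + 0.3800i → escape time 5
(row=5, col=0): c = -1.5600 + 0.1000i → escape time 5
(row=5, col=1): c = -1.2200 + 0.1000i → escape time 5
(row=5, col=2): c = -0.8800 + 0.1000i → escape time 5
(row=5, col=3): c = -0.5400 + 0.1000i → escape time 5
(row=5, col=4): c = -0.2000 + 0.1000i → escape time 5
(row=5, col=5): c = 0.1400 + 0.1000i → escape time 5

Answer: 122222
223332
333454
334555
455555
555555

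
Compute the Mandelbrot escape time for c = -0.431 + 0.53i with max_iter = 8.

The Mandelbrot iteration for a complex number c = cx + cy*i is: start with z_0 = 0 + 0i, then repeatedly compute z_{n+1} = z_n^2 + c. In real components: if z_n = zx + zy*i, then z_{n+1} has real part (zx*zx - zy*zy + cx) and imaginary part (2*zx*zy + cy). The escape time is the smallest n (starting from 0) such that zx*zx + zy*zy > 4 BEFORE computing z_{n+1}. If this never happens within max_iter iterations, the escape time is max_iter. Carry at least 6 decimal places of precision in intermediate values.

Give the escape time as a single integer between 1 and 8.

z_0 = 0 + 0i, c = -0.4310 + 0.5300i
Iter 1: z = -0.4310 + 0.5300i, |z|^2 = 0.4667
Iter 2: z = -0.5261 + 0.0731i, |z|^2 = 0.2822
Iter 3: z = -0.1595 + 0.4530i, |z|^2 = 0.2307
Iter 4: z = -0.6108 + 0.3855i, |z|^2 = 0.5216
Iter 5: z = -0.2065 + 0.0591i, |z|^2 = 0.0461
Iter 6: z = -0.3919 + 0.5056i, |z|^2 = 0.4092
Iter 7: z = -0.5331 + 0.1338i, |z|^2 = 0.3021

Answer: 8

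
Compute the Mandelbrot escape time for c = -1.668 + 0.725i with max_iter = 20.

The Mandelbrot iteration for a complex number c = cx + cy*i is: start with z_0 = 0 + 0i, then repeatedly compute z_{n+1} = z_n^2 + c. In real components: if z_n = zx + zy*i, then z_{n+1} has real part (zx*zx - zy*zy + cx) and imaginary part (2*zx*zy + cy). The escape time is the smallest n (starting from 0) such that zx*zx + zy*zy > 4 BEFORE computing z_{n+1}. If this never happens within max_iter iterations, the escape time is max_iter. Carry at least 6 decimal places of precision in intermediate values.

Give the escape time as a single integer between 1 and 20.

Answer: 3

Derivation:
z_0 = 0 + 0i, c = -1.6680 + 0.7250i
Iter 1: z = -1.6680 + 0.7250i, |z|^2 = 3.3078
Iter 2: z = 0.5886 + -1.6936i, |z|^2 = 3.2147
Iter 3: z = -4.1898 + -1.2687i, |z|^2 = 19.1643
Escaped at iteration 3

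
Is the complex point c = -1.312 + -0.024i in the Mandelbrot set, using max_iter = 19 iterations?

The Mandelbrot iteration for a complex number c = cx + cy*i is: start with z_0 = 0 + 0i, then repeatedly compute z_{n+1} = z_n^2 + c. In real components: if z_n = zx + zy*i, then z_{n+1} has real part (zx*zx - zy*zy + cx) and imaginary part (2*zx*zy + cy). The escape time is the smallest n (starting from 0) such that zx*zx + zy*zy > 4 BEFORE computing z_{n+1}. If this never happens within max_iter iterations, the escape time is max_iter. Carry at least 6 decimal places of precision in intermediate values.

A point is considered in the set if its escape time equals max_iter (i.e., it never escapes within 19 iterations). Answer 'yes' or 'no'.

Answer: yes

Derivation:
z_0 = 0 + 0i, c = -1.3120 + -0.0240i
Iter 1: z = -1.3120 + -0.0240i, |z|^2 = 1.7219
Iter 2: z = 0.4088 + 0.0390i, |z|^2 = 0.1686
Iter 3: z = -1.1464 + 0.0079i, |z|^2 = 1.3144
Iter 4: z = 0.0022 + -0.0420i, |z|^2 = 0.0018
Iter 5: z = -1.3138 + -0.0242i, |z|^2 = 1.7266
Iter 6: z = 0.4134 + 0.0396i, |z|^2 = 0.1725
Iter 7: z = -1.1427 + 0.0087i, |z|^2 = 1.3058
Iter 8: z = -0.0064 + -0.0439i, |z|^2 = 0.0020
Iter 9: z = -1.3139 + -0.0234i, |z|^2 = 1.7268
Iter 10: z = 0.4137 + 0.0376i, |z|^2 = 0.1726
Iter 11: z = -1.1422 + 0.0071i, |z|^2 = 1.3047
Iter 12: z = -0.0074 + -0.0402i, |z|^2 = 0.0017
Iter 13: z = -1.3136 + -0.0234i, |z|^2 = 1.7260
Iter 14: z = 0.4129 + 0.0375i, |z|^2 = 0.1719
Iter 15: z = -1.1429 + 0.0070i, |z|^2 = 1.3063
Iter 16: z = -0.0058 + -0.0399i, |z|^2 = 0.0016
Iter 17: z = -1.3136 + -0.0235i, |z|^2 = 1.7260
Iter 18: z = 0.4129 + 0.0378i, |z|^2 = 0.1719
Did not escape in 19 iterations → in set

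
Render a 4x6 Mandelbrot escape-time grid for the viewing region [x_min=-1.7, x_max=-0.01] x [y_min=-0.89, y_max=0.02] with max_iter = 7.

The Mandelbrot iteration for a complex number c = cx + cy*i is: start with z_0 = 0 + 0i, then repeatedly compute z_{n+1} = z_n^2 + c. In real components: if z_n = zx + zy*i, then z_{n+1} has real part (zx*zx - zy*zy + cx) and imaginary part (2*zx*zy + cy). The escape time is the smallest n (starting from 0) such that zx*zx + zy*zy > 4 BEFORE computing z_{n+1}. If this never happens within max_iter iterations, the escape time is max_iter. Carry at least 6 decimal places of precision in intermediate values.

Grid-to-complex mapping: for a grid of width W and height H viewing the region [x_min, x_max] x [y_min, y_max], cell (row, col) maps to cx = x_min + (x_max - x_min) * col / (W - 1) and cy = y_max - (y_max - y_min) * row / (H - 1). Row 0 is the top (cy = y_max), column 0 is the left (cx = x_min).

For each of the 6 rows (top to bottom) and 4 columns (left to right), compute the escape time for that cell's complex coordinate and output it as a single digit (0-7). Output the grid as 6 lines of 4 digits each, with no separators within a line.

(row=0, col=0): c = -1.7000 + 0.0200i → escape time 7
(row=0, col=1): c = -1.1367 + 0.0200i → escape time 7
(row=0, col=2): c = -0.5733 + 0.0200i → escape time 7
(row=0, col=3): c = -0.0100 + 0.0200i → escape time 7
(row=1, col=0): c = -1.7000 + -0.1620i → escape time 4
(row=1, col=1): c = -1.1367 + -0.1620i → escape time 7
(row=1, col=2): c = -0.5733 + -0.1620i → escape time 7
(row=1, col=3): c = -0.0100 + -0.1620i → escape time 7
(row=2, col=0): c = -1.7000 + -0.3440i → escape time 4
(row=2, col=1): c = -1.1367 + -0.3440i → escape time 7
(row=2, col=2): c = -0.5733 + -0.3440i → escape time 7
(row=2, col=3): c = -0.0100 + -0.3440i → escape time 7
(row=3, col=0): c = -1.7000 + -0.5260i → escape time 3
(row=3, col=1): c = -1.1367 + -0.5260i → escape time 5
(row=3, col=2): c = -0.5733 + -0.5260i → escape time 7
(row=3, col=3): c = -0.0100 + -0.5260i → escape time 7
(row=4, col=0): c = -1.7000 + -0.7080i → escape time 3
(row=4, col=1): c = -1.1367 + -0.7080i → escape time 3
(row=4, col=2): c = -0.5733 + -0.7080i → escape time 7
(row=4, col=3): c = -0.0100 + -0.7080i → escape time 7
(row=5, col=0): c = -1.7000 + -0.8900i → escape time 2
(row=5, col=1): c = -1.1367 + -0.8900i → escape time 3
(row=5, col=2): c = -0.5733 + -0.8900i → escape time 4
(row=5, col=3): c = -0.0100 + -0.8900i → escape time 7

Answer: 7777
4777
4777
3577
3377
2347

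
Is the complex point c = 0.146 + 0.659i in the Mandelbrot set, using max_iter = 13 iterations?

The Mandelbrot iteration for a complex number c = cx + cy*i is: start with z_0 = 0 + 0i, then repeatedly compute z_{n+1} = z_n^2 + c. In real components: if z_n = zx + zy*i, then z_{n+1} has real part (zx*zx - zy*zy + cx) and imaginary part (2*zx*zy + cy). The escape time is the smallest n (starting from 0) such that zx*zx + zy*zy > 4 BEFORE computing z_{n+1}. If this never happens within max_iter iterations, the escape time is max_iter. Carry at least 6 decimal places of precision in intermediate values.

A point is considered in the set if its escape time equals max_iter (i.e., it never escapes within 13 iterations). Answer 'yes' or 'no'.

z_0 = 0 + 0i, c = 0.1460 + 0.6590i
Iter 1: z = 0.1460 + 0.6590i, |z|^2 = 0.4556
Iter 2: z = -0.2670 + 0.8514i, |z|^2 = 0.7962
Iter 3: z = -0.5077 + 0.2044i, |z|^2 = 0.2995
Iter 4: z = 0.3619 + 0.4515i, |z|^2 = 0.3348
Iter 5: z = 0.0732 + 0.9858i, |z|^2 = 0.9772
Iter 6: z = -0.8205 + 0.8033i, |z|^2 = 1.3184
Iter 7: z = 0.1739 + -0.6591i, |z|^2 = 0.4647
Iter 8: z = -0.2582 + 0.4297i, |z|^2 = 0.2513
Iter 9: z = 0.0280 + 0.4371i, |z|^2 = 0.1918
Iter 10: z = -0.0443 + 0.6835i, |z|^2 = 0.4691
Iter 11: z = -0.3192 + 0.5985i, |z|^2 = 0.4601
Iter 12: z = -0.1103 + 0.2770i, |z|^2 = 0.0889
Did not escape in 13 iterations → in set

Answer: yes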